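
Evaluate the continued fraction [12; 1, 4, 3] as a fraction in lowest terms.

205/16

Using pₖ = aₖpₖ₋₁ + pₖ₋₂ and qₖ = aₖqₖ₋₁ + qₖ₋₂:
  k=0: a=12, p=12, q=1
  k=1: a=1, p=13, q=1
  k=2: a=4, p=64, q=5
  k=3: a=3, p=205, q=16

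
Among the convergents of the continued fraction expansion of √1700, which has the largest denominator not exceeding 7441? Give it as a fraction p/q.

√1700 = [41; 4, 3, 20, 3, 4, 82, …] (period length 6).
Convergents:
  p_0/q_0 = 41/1
  p_1/q_1 = 165/4
  p_2/q_2 = 536/13
  p_3/q_3 = 10885/264
  p_4/q_4 = 33191/805
  p_5/q_5 = 143649/3484
  p_6/q_6 = 11812409/286493
q_5 = 3484 ≤ 7441 < 286493 = q_6, so the answer is 143649/3484.

143649/3484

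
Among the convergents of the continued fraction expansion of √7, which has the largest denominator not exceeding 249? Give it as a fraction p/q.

590/223

√7 = [2; 1, 1, 1, 4, …] (period length 4).
Convergents:
  p_0/q_0 = 2/1
  p_1/q_1 = 3/1
  p_2/q_2 = 5/2
  p_3/q_3 = 8/3
  p_4/q_4 = 37/14
  p_5/q_5 = 45/17
  p_6/q_6 = 82/31
  p_7/q_7 = 127/48
  p_8/q_8 = 590/223
  p_9/q_9 = 717/271
q_8 = 223 ≤ 249 < 271 = q_9, so the answer is 590/223.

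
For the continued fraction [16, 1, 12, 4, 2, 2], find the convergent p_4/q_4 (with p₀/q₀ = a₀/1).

2014/119

Using pₖ = aₖpₖ₋₁ + pₖ₋₂, qₖ = aₖqₖ₋₁ + qₖ₋₂ (with p₋₁=1, p₋₂=0, q₋₁=0, q₋₂=1):
  k=0: a=16, p=16, q=1
  k=1: a=1, p=17, q=1
  k=2: a=12, p=220, q=13
  k=3: a=4, p=897, q=53
  k=4: a=2, p=2014, q=119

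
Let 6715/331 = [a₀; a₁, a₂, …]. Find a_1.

3

6715 = 20·331 + 95   →  a_0 = 20
331 = 3·95 + 46   →  a_1 = 3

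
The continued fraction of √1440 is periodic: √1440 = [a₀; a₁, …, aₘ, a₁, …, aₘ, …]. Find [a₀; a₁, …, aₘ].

[37; 1, 17, 1, 74]

a₀ = ⌊√1440⌋ = 37.
With m₀=0, d₀=1 and mₖ₊₁ = dₖaₖ − mₖ, dₖ₊₁ = (n − mₖ₊₁²)/dₖ, aₖ₊₁ = ⌊(a₀+mₖ₊₁)/dₖ₊₁⌋:
  k=1: m=37, d=71, a=1
  k=2: m=34, d=4, a=17
  k=3: m=34, d=71, a=1
  k=4: m=37, d=1, a=74
d=1 and a=2a₀=74 at k=4, so the next step gives (m, d) = (37, 71) again — its k=1 value — and the period has length 4.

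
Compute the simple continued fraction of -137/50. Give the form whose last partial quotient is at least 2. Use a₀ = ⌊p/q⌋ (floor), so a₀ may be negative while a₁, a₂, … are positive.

[-3; 3, 1, 5, 2]

-137 = -3×50 + 13
50 = 3×13 + 11
13 = 1×11 + 2
11 = 5×2 + 1
2 = 2×1 + 0  (stop)
So -137/50 = [-3; 3, 1, 5, 2].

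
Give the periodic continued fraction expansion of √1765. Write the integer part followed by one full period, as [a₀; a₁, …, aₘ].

a₀ = ⌊√1765⌋ = 42.
With m₀=0, d₀=1 and mₖ₊₁ = dₖaₖ − mₖ, dₖ₊₁ = (n − mₖ₊₁²)/dₖ, aₖ₊₁ = ⌊(a₀+mₖ₊₁)/dₖ₊₁⌋:
  k=1: m=42, d=1, a=84
d=1 and a=2a₀=84 at k=1, so the next step gives (m, d) = (42, 1) again — its k=1 value — and the period has length 1.

[42; 84]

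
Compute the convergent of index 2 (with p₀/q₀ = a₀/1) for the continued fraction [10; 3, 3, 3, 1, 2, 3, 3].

103/10

Using pₖ = aₖpₖ₋₁ + pₖ₋₂, qₖ = aₖqₖ₋₁ + qₖ₋₂ (with p₋₁=1, p₋₂=0, q₋₁=0, q₋₂=1):
  k=0: a=10, p=10, q=1
  k=1: a=3, p=31, q=3
  k=2: a=3, p=103, q=10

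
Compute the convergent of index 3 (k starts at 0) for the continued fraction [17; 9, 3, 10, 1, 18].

Using pₖ = aₖpₖ₋₁ + pₖ₋₂, qₖ = aₖqₖ₋₁ + qₖ₋₂ (with p₋₁=1, p₋₂=0, q₋₁=0, q₋₂=1):
  k=0: a=17, p=17, q=1
  k=1: a=9, p=154, q=9
  k=2: a=3, p=479, q=28
  k=3: a=10, p=4944, q=289

4944/289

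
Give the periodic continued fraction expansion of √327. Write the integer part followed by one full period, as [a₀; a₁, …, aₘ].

a₀ = ⌊√327⌋ = 18.
With m₀=0, d₀=1 and mₖ₊₁ = dₖaₖ − mₖ, dₖ₊₁ = (n − mₖ₊₁²)/dₖ, aₖ₊₁ = ⌊(a₀+mₖ₊₁)/dₖ₊₁⌋:
  k=1: m=18, d=3, a=12
  k=2: m=18, d=1, a=36
d=1 and a=2a₀=36 at k=2, so the next step gives (m, d) = (18, 3) again — its k=1 value — and the period has length 2.

[18; 12, 36]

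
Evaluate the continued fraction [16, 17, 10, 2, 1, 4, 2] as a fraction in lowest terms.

Fold from the inside: start with 2/1.
  4 + 1/2 = 9/2
  1 + 2/9 = 11/9
  2 + 9/11 = 31/11
  10 + 11/31 = 321/31
  17 + 31/321 = 5488/321
  16 + 321/5488 = 88129/5488

88129/5488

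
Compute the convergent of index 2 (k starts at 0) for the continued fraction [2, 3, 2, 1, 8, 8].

Using pₖ = aₖpₖ₋₁ + pₖ₋₂, qₖ = aₖqₖ₋₁ + qₖ₋₂ (with p₋₁=1, p₋₂=0, q₋₁=0, q₋₂=1):
  k=0: a=2, p=2, q=1
  k=1: a=3, p=7, q=3
  k=2: a=2, p=16, q=7

16/7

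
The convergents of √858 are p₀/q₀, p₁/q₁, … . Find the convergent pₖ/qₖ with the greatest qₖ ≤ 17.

√858 = [29; 3, 2, 3, 58, …] (period length 4).
Convergents:
  p_0/q_0 = 29/1
  p_1/q_1 = 88/3
  p_2/q_2 = 205/7
  p_3/q_3 = 703/24
q_2 = 7 ≤ 17 < 24 = q_3, so the answer is 205/7.

205/7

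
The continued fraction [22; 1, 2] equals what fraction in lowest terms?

Using pₖ = aₖpₖ₋₁ + pₖ₋₂ and qₖ = aₖqₖ₋₁ + qₖ₋₂:
  k=0: a=22, p=22, q=1
  k=1: a=1, p=23, q=1
  k=2: a=2, p=68, q=3

68/3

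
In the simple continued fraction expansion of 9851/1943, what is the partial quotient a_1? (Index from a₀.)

9851 = 5·1943 + 136   →  a_0 = 5
1943 = 14·136 + 39   →  a_1 = 14

14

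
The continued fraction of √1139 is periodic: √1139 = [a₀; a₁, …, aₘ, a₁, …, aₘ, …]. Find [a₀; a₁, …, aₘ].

a₀ = ⌊√1139⌋ = 33.
With m₀=0, d₀=1 and mₖ₊₁ = dₖaₖ − mₖ, dₖ₊₁ = (n − mₖ₊₁²)/dₖ, aₖ₊₁ = ⌊(a₀+mₖ₊₁)/dₖ₊₁⌋:
  k=1: m=33, d=50, a=1
  k=2: m=17, d=17, a=2
  k=3: m=17, d=50, a=1
  k=4: m=33, d=1, a=66
d=1 and a=2a₀=66 at k=4, so the next step gives (m, d) = (33, 50) again — its k=1 value — and the period has length 4.

[33; 1, 2, 1, 66]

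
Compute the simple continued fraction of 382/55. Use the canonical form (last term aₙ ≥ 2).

[6; 1, 17, 3]

382 = 6×55 + 52
55 = 1×52 + 3
52 = 17×3 + 1
3 = 3×1 + 0  (stop)
So 382/55 = [6; 1, 17, 3].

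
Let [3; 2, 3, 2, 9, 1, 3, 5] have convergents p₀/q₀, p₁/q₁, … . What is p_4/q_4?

519/151

Using pₖ = aₖpₖ₋₁ + pₖ₋₂, qₖ = aₖqₖ₋₁ + qₖ₋₂ (with p₋₁=1, p₋₂=0, q₋₁=0, q₋₂=1):
  k=0: a=3, p=3, q=1
  k=1: a=2, p=7, q=2
  k=2: a=3, p=24, q=7
  k=3: a=2, p=55, q=16
  k=4: a=9, p=519, q=151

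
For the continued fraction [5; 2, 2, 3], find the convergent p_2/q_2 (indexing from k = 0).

27/5

Using pₖ = aₖpₖ₋₁ + pₖ₋₂, qₖ = aₖqₖ₋₁ + qₖ₋₂ (with p₋₁=1, p₋₂=0, q₋₁=0, q₋₂=1):
  k=0: a=5, p=5, q=1
  k=1: a=2, p=11, q=2
  k=2: a=2, p=27, q=5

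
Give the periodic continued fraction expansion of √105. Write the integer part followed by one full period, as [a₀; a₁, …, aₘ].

[10; 4, 20]

a₀ = ⌊√105⌋ = 10.
With m₀=0, d₀=1 and mₖ₊₁ = dₖaₖ − mₖ, dₖ₊₁ = (n − mₖ₊₁²)/dₖ, aₖ₊₁ = ⌊(a₀+mₖ₊₁)/dₖ₊₁⌋:
  k=1: m=10, d=5, a=4
  k=2: m=10, d=1, a=20
d=1 and a=2a₀=20 at k=2, so the next step gives (m, d) = (10, 5) again — its k=1 value — and the period has length 2.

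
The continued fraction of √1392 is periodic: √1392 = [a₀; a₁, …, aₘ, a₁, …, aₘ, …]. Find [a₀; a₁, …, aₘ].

a₀ = ⌊√1392⌋ = 37.

[37; 3, 4, 3, 74]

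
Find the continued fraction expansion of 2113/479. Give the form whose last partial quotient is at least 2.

[4; 2, 2, 3, 6, 1, 3]

2113 = 4*479 + 197
479 = 2*197 + 85
197 = 2*85 + 27
85 = 3*27 + 4
27 = 6*4 + 3
4 = 1*3 + 1
3 = 3*1 + 0  (stop)
So 2113/479 = [4; 2, 2, 3, 6, 1, 3].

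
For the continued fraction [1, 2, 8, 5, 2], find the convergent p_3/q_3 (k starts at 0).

Using pₖ = aₖpₖ₋₁ + pₖ₋₂, qₖ = aₖqₖ₋₁ + qₖ₋₂ (with p₋₁=1, p₋₂=0, q₋₁=0, q₋₂=1):
  k=0: a=1, p=1, q=1
  k=1: a=2, p=3, q=2
  k=2: a=8, p=25, q=17
  k=3: a=5, p=128, q=87

128/87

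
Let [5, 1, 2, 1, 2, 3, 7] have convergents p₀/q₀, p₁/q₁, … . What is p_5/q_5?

212/37

Using pₖ = aₖpₖ₋₁ + pₖ₋₂, qₖ = aₖqₖ₋₁ + qₖ₋₂ (with p₋₁=1, p₋₂=0, q₋₁=0, q₋₂=1):
  k=0: a=5, p=5, q=1
  k=1: a=1, p=6, q=1
  k=2: a=2, p=17, q=3
  k=3: a=1, p=23, q=4
  k=4: a=2, p=63, q=11
  k=5: a=3, p=212, q=37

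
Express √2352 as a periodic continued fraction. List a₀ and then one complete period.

[48; 2, 96]

a₀ = ⌊√2352⌋ = 48.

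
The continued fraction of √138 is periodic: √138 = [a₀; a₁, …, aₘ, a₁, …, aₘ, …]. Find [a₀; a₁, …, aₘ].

[11; 1, 2, 1, 22]

a₀ = ⌊√138⌋ = 11.
With m₀=0, d₀=1 and mₖ₊₁ = dₖaₖ − mₖ, dₖ₊₁ = (n − mₖ₊₁²)/dₖ, aₖ₊₁ = ⌊(a₀+mₖ₊₁)/dₖ₊₁⌋:
  k=1: m=11, d=17, a=1
  k=2: m=6, d=6, a=2
  k=3: m=6, d=17, a=1
  k=4: m=11, d=1, a=22
d=1 and a=2a₀=22 at k=4, so the next step gives (m, d) = (11, 17) again — its k=1 value — and the period has length 4.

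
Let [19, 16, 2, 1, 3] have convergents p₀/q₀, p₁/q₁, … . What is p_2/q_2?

Using pₖ = aₖpₖ₋₁ + pₖ₋₂, qₖ = aₖqₖ₋₁ + qₖ₋₂ (with p₋₁=1, p₋₂=0, q₋₁=0, q₋₂=1):
  k=0: a=19, p=19, q=1
  k=1: a=16, p=305, q=16
  k=2: a=2, p=629, q=33

629/33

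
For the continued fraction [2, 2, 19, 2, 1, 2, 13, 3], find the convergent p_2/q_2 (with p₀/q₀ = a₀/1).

97/39

Using pₖ = aₖpₖ₋₁ + pₖ₋₂, qₖ = aₖqₖ₋₁ + qₖ₋₂ (with p₋₁=1, p₋₂=0, q₋₁=0, q₋₂=1):
  k=0: a=2, p=2, q=1
  k=1: a=2, p=5, q=2
  k=2: a=19, p=97, q=39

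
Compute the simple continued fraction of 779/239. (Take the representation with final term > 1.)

779 = 3·239 + 62
239 = 3·62 + 53
62 = 1·53 + 9
53 = 5·9 + 8
9 = 1·8 + 1
8 = 8·1 + 0  (stop)
So 779/239 = [3; 3, 1, 5, 1, 8].

[3; 3, 1, 5, 1, 8]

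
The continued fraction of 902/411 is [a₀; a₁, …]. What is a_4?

1

902 = 2·411 + 80   →  a_0 = 2
411 = 5·80 + 11   →  a_1 = 5
80 = 7·11 + 3   →  a_2 = 7
11 = 3·3 + 2   →  a_3 = 3
3 = 1·2 + 1   →  a_4 = 1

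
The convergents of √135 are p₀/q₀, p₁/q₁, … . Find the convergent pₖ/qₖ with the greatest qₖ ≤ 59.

√135 = [11; 1, 1, 1, 1, 1, 1, 1, 22, …] (period length 8).
Convergents:
  p_0/q_0 = 11/1
  p_1/q_1 = 12/1
  p_2/q_2 = 23/2
  p_3/q_3 = 35/3
  p_4/q_4 = 58/5
  p_5/q_5 = 93/8
  p_6/q_6 = 151/13
  p_7/q_7 = 244/21
  p_8/q_8 = 5519/475
q_7 = 21 ≤ 59 < 475 = q_8, so the answer is 244/21.

244/21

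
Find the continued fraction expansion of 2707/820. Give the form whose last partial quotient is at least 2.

2707 = 3×820 + 247
820 = 3×247 + 79
247 = 3×79 + 10
79 = 7×10 + 9
10 = 1×9 + 1
9 = 9×1 + 0  (stop)
So 2707/820 = [3; 3, 3, 7, 1, 9].

[3; 3, 3, 7, 1, 9]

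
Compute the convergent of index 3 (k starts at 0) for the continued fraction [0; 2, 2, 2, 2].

5/12

Using pₖ = aₖpₖ₋₁ + pₖ₋₂, qₖ = aₖqₖ₋₁ + qₖ₋₂ (with p₋₁=1, p₋₂=0, q₋₁=0, q₋₂=1):
  k=0: a=0, p=0, q=1
  k=1: a=2, p=1, q=2
  k=2: a=2, p=2, q=5
  k=3: a=2, p=5, q=12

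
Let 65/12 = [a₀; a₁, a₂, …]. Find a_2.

2

65 = 5·12 + 5   →  a_0 = 5
12 = 2·5 + 2   →  a_1 = 2
5 = 2·2 + 1   →  a_2 = 2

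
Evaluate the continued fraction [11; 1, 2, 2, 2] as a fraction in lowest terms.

199/17

Fold from the inside: start with 2/1.
  2 + 1/2 = 5/2
  2 + 2/5 = 12/5
  1 + 5/12 = 17/12
  11 + 12/17 = 199/17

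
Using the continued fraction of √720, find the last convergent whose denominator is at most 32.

√720 = [26; 1, 4, 1, 52, …] (period length 4).
Convergents:
  p_0/q_0 = 26/1
  p_1/q_1 = 27/1
  p_2/q_2 = 134/5
  p_3/q_3 = 161/6
  p_4/q_4 = 8506/317
q_3 = 6 ≤ 32 < 317 = q_4, so the answer is 161/6.

161/6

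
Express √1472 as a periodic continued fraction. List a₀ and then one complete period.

a₀ = ⌊√1472⌋ = 38.
With m₀=0, d₀=1 and mₖ₊₁ = dₖaₖ − mₖ, dₖ₊₁ = (n − mₖ₊₁²)/dₖ, aₖ₊₁ = ⌊(a₀+mₖ₊₁)/dₖ₊₁⌋:
  k=1: m=38, d=28, a=2
  k=2: m=18, d=41, a=1
  k=3: m=23, d=23, a=2
  k=4: m=23, d=41, a=1
  k=5: m=18, d=28, a=2
  k=6: m=38, d=1, a=76
d=1 and a=2a₀=76 at k=6, so the next step gives (m, d) = (38, 28) again — its k=1 value — and the period has length 6.

[38; 2, 1, 2, 1, 2, 76]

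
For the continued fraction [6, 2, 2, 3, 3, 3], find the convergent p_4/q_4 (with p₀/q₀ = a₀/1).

359/56

Using pₖ = aₖpₖ₋₁ + pₖ₋₂, qₖ = aₖqₖ₋₁ + qₖ₋₂ (with p₋₁=1, p₋₂=0, q₋₁=0, q₋₂=1):
  k=0: a=6, p=6, q=1
  k=1: a=2, p=13, q=2
  k=2: a=2, p=32, q=5
  k=3: a=3, p=109, q=17
  k=4: a=3, p=359, q=56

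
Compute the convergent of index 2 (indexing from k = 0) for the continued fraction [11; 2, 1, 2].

Using pₖ = aₖpₖ₋₁ + pₖ₋₂, qₖ = aₖqₖ₋₁ + qₖ₋₂ (with p₋₁=1, p₋₂=0, q₋₁=0, q₋₂=1):
  k=0: a=11, p=11, q=1
  k=1: a=2, p=23, q=2
  k=2: a=1, p=34, q=3

34/3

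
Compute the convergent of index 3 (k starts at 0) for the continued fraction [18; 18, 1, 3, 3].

Using pₖ = aₖpₖ₋₁ + pₖ₋₂, qₖ = aₖqₖ₋₁ + qₖ₋₂ (with p₋₁=1, p₋₂=0, q₋₁=0, q₋₂=1):
  k=0: a=18, p=18, q=1
  k=1: a=18, p=325, q=18
  k=2: a=1, p=343, q=19
  k=3: a=3, p=1354, q=75

1354/75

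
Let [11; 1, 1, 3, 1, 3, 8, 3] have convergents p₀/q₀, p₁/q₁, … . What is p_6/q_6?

Using pₖ = aₖpₖ₋₁ + pₖ₋₂, qₖ = aₖqₖ₋₁ + qₖ₋₂ (with p₋₁=1, p₋₂=0, q₋₁=0, q₋₂=1):
  k=0: a=11, p=11, q=1
  k=1: a=1, p=12, q=1
  k=2: a=1, p=23, q=2
  k=3: a=3, p=81, q=7
  k=4: a=1, p=104, q=9
  k=5: a=3, p=393, q=34
  k=6: a=8, p=3248, q=281

3248/281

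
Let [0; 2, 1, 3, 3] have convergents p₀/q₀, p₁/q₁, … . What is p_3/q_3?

Using pₖ = aₖpₖ₋₁ + pₖ₋₂, qₖ = aₖqₖ₋₁ + qₖ₋₂ (with p₋₁=1, p₋₂=0, q₋₁=0, q₋₂=1):
  k=0: a=0, p=0, q=1
  k=1: a=2, p=1, q=2
  k=2: a=1, p=1, q=3
  k=3: a=3, p=4, q=11

4/11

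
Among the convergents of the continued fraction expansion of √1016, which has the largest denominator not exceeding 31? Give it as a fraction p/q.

255/8

√1016 = [31; 1, 6, 1, 62, …] (period length 4).
Convergents:
  p_0/q_0 = 31/1
  p_1/q_1 = 32/1
  p_2/q_2 = 223/7
  p_3/q_3 = 255/8
  p_4/q_4 = 16033/503
q_3 = 8 ≤ 31 < 503 = q_4, so the answer is 255/8.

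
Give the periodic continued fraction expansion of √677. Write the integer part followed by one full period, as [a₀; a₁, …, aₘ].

a₀ = ⌊√677⌋ = 26.

[26; 52]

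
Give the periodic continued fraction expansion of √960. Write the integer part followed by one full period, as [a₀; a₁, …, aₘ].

a₀ = ⌊√960⌋ = 30.
With m₀=0, d₀=1 and mₖ₊₁ = dₖaₖ − mₖ, dₖ₊₁ = (n − mₖ₊₁²)/dₖ, aₖ₊₁ = ⌊(a₀+mₖ₊₁)/dₖ₊₁⌋:
  k=1: m=30, d=60, a=1
  k=2: m=30, d=1, a=60
d=1 and a=2a₀=60 at k=2, so the next step gives (m, d) = (30, 60) again — its k=1 value — and the period has length 2.

[30; 1, 60]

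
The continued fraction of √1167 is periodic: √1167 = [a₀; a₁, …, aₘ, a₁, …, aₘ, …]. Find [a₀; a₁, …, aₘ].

a₀ = ⌊√1167⌋ = 34.
With m₀=0, d₀=1 and mₖ₊₁ = dₖaₖ − mₖ, dₖ₊₁ = (n − mₖ₊₁²)/dₖ, aₖ₊₁ = ⌊(a₀+mₖ₊₁)/dₖ₊₁⌋:
  k=1: m=34, d=11, a=6
  k=2: m=32, d=13, a=5
  k=3: m=33, d=6, a=11
  k=4: m=33, d=13, a=5
  k=5: m=32, d=11, a=6
  k=6: m=34, d=1, a=68
d=1 and a=2a₀=68 at k=6, so the next step gives (m, d) = (34, 11) again — its k=1 value — and the period has length 6.

[34; 6, 5, 11, 5, 6, 68]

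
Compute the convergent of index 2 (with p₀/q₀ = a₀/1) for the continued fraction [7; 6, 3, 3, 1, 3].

Using pₖ = aₖpₖ₋₁ + pₖ₋₂, qₖ = aₖqₖ₋₁ + qₖ₋₂ (with p₋₁=1, p₋₂=0, q₋₁=0, q₋₂=1):
  k=0: a=7, p=7, q=1
  k=1: a=6, p=43, q=6
  k=2: a=3, p=136, q=19

136/19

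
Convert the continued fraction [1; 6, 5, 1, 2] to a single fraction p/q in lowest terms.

Using pₖ = aₖpₖ₋₁ + pₖ₋₂ and qₖ = aₖqₖ₋₁ + qₖ₋₂:
  k=0: a=1, p=1, q=1
  k=1: a=6, p=7, q=6
  k=2: a=5, p=36, q=31
  k=3: a=1, p=43, q=37
  k=4: a=2, p=122, q=105

122/105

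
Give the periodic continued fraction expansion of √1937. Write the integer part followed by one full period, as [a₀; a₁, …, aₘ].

a₀ = ⌊√1937⌋ = 44.
With m₀=0, d₀=1 and mₖ₊₁ = dₖaₖ − mₖ, dₖ₊₁ = (n − mₖ₊₁²)/dₖ, aₖ₊₁ = ⌊(a₀+mₖ₊₁)/dₖ₊₁⌋:
  k=1: m=44, d=1, a=88
d=1 and a=2a₀=88 at k=1, so the next step gives (m, d) = (44, 1) again — its k=1 value — and the period has length 1.

[44; 88]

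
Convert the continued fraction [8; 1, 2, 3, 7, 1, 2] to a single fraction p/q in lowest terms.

Fold from the inside: start with 2/1.
  1 + 1/2 = 3/2
  7 + 2/3 = 23/3
  3 + 3/23 = 72/23
  2 + 23/72 = 167/72
  1 + 72/167 = 239/167
  8 + 167/239 = 2079/239

2079/239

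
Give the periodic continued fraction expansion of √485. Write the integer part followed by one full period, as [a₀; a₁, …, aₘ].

a₀ = ⌊√485⌋ = 22.
With m₀=0, d₀=1 and mₖ₊₁ = dₖaₖ − mₖ, dₖ₊₁ = (n − mₖ₊₁²)/dₖ, aₖ₊₁ = ⌊(a₀+mₖ₊₁)/dₖ₊₁⌋:
  k=1: m=22, d=1, a=44
d=1 and a=2a₀=44 at k=1, so the next step gives (m, d) = (22, 1) again — its k=1 value — and the period has length 1.

[22; 44]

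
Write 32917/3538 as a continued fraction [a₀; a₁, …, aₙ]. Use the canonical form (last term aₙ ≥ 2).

[9; 3, 3, 2, 3, 3, 6, 2]

32917 = 9·3538 + 1075
3538 = 3·1075 + 313
1075 = 3·313 + 136
313 = 2·136 + 41
136 = 3·41 + 13
41 = 3·13 + 2
13 = 6·2 + 1
2 = 2·1 + 0  (stop)
So 32917/3538 = [9; 3, 3, 2, 3, 3, 6, 2].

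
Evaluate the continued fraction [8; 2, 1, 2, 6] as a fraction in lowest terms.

Fold from the inside: start with 6/1.
  2 + 1/6 = 13/6
  1 + 6/13 = 19/13
  2 + 13/19 = 51/19
  8 + 19/51 = 427/51

427/51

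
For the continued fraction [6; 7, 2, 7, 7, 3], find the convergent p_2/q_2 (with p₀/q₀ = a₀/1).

92/15

Using pₖ = aₖpₖ₋₁ + pₖ₋₂, qₖ = aₖqₖ₋₁ + qₖ₋₂ (with p₋₁=1, p₋₂=0, q₋₁=0, q₋₂=1):
  k=0: a=6, p=6, q=1
  k=1: a=7, p=43, q=7
  k=2: a=2, p=92, q=15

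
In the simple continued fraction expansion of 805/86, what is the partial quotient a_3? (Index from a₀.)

3

805 = 9·86 + 31   →  a_0 = 9
86 = 2·31 + 24   →  a_1 = 2
31 = 1·24 + 7   →  a_2 = 1
24 = 3·7 + 3   →  a_3 = 3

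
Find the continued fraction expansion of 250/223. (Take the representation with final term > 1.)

[1; 8, 3, 1, 6]

250 = 1·223 + 27
223 = 8·27 + 7
27 = 3·7 + 6
7 = 1·6 + 1
6 = 6·1 + 0  (stop)
So 250/223 = [1; 8, 3, 1, 6].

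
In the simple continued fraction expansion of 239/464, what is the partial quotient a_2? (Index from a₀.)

1

239 = 0·464 + 239   →  a_0 = 0
464 = 1·239 + 225   →  a_1 = 1
239 = 1·225 + 14   →  a_2 = 1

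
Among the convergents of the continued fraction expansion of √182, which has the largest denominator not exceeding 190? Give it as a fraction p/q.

1457/108

√182 = [13; 2, 26, …] (period length 2).
Convergents:
  p_0/q_0 = 13/1
  p_1/q_1 = 27/2
  p_2/q_2 = 715/53
  p_3/q_3 = 1457/108
  p_4/q_4 = 38597/2861
q_3 = 108 ≤ 190 < 2861 = q_4, so the answer is 1457/108.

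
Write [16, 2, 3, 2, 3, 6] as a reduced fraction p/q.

5687/346

Fold from the inside: start with 6/1.
  3 + 1/6 = 19/6
  2 + 6/19 = 44/19
  3 + 19/44 = 151/44
  2 + 44/151 = 346/151
  16 + 151/346 = 5687/346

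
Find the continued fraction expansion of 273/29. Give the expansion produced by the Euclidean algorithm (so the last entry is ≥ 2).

[9; 2, 2, 2, 2]

273 = 9·29 + 12
29 = 2·12 + 5
12 = 2·5 + 2
5 = 2·2 + 1
2 = 2·1 + 0  (stop)
So 273/29 = [9; 2, 2, 2, 2].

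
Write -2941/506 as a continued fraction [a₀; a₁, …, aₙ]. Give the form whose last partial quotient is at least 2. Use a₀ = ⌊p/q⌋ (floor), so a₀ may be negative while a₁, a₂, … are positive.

-2941 = -6*506 + 95
506 = 5*95 + 31
95 = 3*31 + 2
31 = 15*2 + 1
2 = 2*1 + 0  (stop)
So -2941/506 = [-6; 5, 3, 15, 2].

[-6; 5, 3, 15, 2]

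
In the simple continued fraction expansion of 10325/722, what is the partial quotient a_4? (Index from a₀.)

1

10325 = 14·722 + 217   →  a_0 = 14
722 = 3·217 + 71   →  a_1 = 3
217 = 3·71 + 4   →  a_2 = 3
71 = 17·4 + 3   →  a_3 = 17
4 = 1·3 + 1   →  a_4 = 1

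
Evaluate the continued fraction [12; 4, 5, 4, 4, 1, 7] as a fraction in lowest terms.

Using pₖ = aₖpₖ₋₁ + pₖ₋₂ and qₖ = aₖqₖ₋₁ + qₖ₋₂:
  k=0: a=12, p=12, q=1
  k=1: a=4, p=49, q=4
  k=2: a=5, p=257, q=21
  k=3: a=4, p=1077, q=88
  k=4: a=4, p=4565, q=373
  k=5: a=1, p=5642, q=461
  k=6: a=7, p=44059, q=3600

44059/3600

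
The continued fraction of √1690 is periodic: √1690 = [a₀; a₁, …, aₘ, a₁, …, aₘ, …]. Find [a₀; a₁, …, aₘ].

a₀ = ⌊√1690⌋ = 41.
With m₀=0, d₀=1 and mₖ₊₁ = dₖaₖ − mₖ, dₖ₊₁ = (n − mₖ₊₁²)/dₖ, aₖ₊₁ = ⌊(a₀+mₖ₊₁)/dₖ₊₁⌋:
  k=1: m=41, d=9, a=9
  k=2: m=40, d=10, a=8
  k=3: m=40, d=9, a=9
  k=4: m=41, d=1, a=82
d=1 and a=2a₀=82 at k=4, so the next step gives (m, d) = (41, 9) again — its k=1 value — and the period has length 4.

[41; 9, 8, 9, 82]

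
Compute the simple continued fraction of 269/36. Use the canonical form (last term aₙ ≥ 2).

[7; 2, 8, 2]

269 = 7*36 + 17
36 = 2*17 + 2
17 = 8*2 + 1
2 = 2*1 + 0  (stop)
So 269/36 = [7; 2, 8, 2].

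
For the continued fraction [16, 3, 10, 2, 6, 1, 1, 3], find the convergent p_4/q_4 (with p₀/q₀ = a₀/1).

Using pₖ = aₖpₖ₋₁ + pₖ₋₂, qₖ = aₖqₖ₋₁ + qₖ₋₂ (with p₋₁=1, p₋₂=0, q₋₁=0, q₋₂=1):
  k=0: a=16, p=16, q=1
  k=1: a=3, p=49, q=3
  k=2: a=10, p=506, q=31
  k=3: a=2, p=1061, q=65
  k=4: a=6, p=6872, q=421

6872/421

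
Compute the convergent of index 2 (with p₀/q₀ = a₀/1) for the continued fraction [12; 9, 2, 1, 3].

Using pₖ = aₖpₖ₋₁ + pₖ₋₂, qₖ = aₖqₖ₋₁ + qₖ₋₂ (with p₋₁=1, p₋₂=0, q₋₁=0, q₋₂=1):
  k=0: a=12, p=12, q=1
  k=1: a=9, p=109, q=9
  k=2: a=2, p=230, q=19

230/19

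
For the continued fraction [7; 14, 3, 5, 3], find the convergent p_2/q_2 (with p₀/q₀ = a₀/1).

304/43

Using pₖ = aₖpₖ₋₁ + pₖ₋₂, qₖ = aₖqₖ₋₁ + qₖ₋₂ (with p₋₁=1, p₋₂=0, q₋₁=0, q₋₂=1):
  k=0: a=7, p=7, q=1
  k=1: a=14, p=99, q=14
  k=2: a=3, p=304, q=43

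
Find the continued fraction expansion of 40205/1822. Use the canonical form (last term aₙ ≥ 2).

[22; 15, 17, 3, 2]

40205 = 22×1822 + 121
1822 = 15×121 + 7
121 = 17×7 + 2
7 = 3×2 + 1
2 = 2×1 + 0  (stop)
So 40205/1822 = [22; 15, 17, 3, 2].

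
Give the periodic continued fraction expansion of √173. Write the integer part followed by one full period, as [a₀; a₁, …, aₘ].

[13; 6, 1, 1, 6, 26]

a₀ = ⌊√173⌋ = 13.
With m₀=0, d₀=1 and mₖ₊₁ = dₖaₖ − mₖ, dₖ₊₁ = (n − mₖ₊₁²)/dₖ, aₖ₊₁ = ⌊(a₀+mₖ₊₁)/dₖ₊₁⌋:
  k=1: m=13, d=4, a=6
  k=2: m=11, d=13, a=1
  k=3: m=2, d=13, a=1
  k=4: m=11, d=4, a=6
  k=5: m=13, d=1, a=26
d=1 and a=2a₀=26 at k=5, so the next step gives (m, d) = (13, 4) again — its k=1 value — and the period has length 5.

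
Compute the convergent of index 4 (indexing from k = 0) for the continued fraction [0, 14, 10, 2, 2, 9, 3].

52/733

Using pₖ = aₖpₖ₋₁ + pₖ₋₂, qₖ = aₖqₖ₋₁ + qₖ₋₂ (with p₋₁=1, p₋₂=0, q₋₁=0, q₋₂=1):
  k=0: a=0, p=0, q=1
  k=1: a=14, p=1, q=14
  k=2: a=10, p=10, q=141
  k=3: a=2, p=21, q=296
  k=4: a=2, p=52, q=733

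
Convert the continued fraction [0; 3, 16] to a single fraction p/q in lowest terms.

Using pₖ = aₖpₖ₋₁ + pₖ₋₂ and qₖ = aₖqₖ₋₁ + qₖ₋₂:
  k=0: a=0, p=0, q=1
  k=1: a=3, p=1, q=3
  k=2: a=16, p=16, q=49

16/49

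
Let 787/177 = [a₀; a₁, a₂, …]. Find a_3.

787 = 4·177 + 79   →  a_0 = 4
177 = 2·79 + 19   →  a_1 = 2
79 = 4·19 + 3   →  a_2 = 4
19 = 6·3 + 1   →  a_3 = 6

6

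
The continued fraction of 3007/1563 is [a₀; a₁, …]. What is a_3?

3007 = 1·1563 + 1444   →  a_0 = 1
1563 = 1·1444 + 119   →  a_1 = 1
1444 = 12·119 + 16   →  a_2 = 12
119 = 7·16 + 7   →  a_3 = 7

7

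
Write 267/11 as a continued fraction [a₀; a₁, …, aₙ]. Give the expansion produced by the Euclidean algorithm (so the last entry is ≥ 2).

267 = 24·11 + 3
11 = 3·3 + 2
3 = 1·2 + 1
2 = 2·1 + 0  (stop)
So 267/11 = [24; 3, 1, 2].

[24; 3, 1, 2]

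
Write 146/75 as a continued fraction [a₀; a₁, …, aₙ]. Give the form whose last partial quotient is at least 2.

146 = 1*75 + 71
75 = 1*71 + 4
71 = 17*4 + 3
4 = 1*3 + 1
3 = 3*1 + 0  (stop)
So 146/75 = [1; 1, 17, 1, 3].

[1; 1, 17, 1, 3]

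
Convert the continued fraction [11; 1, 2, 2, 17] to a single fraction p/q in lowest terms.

Fold from the inside: start with 17/1.
  2 + 1/17 = 35/17
  2 + 17/35 = 87/35
  1 + 35/87 = 122/87
  11 + 87/122 = 1429/122

1429/122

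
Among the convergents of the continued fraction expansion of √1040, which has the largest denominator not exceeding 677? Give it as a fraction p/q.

8288/257

√1040 = [32; 4, 64, …] (period length 2).
Convergents:
  p_0/q_0 = 32/1
  p_1/q_1 = 129/4
  p_2/q_2 = 8288/257
  p_3/q_3 = 33281/1032
q_2 = 257 ≤ 677 < 1032 = q_3, so the answer is 8288/257.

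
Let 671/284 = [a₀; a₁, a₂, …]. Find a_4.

671 = 2·284 + 103   →  a_0 = 2
284 = 2·103 + 78   →  a_1 = 2
103 = 1·78 + 25   →  a_2 = 1
78 = 3·25 + 3   →  a_3 = 3
25 = 8·3 + 1   →  a_4 = 8

8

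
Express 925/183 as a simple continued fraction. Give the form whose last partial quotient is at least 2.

[5; 18, 3, 3]

925 = 5·183 + 10
183 = 18·10 + 3
10 = 3·3 + 1
3 = 3·1 + 0  (stop)
So 925/183 = [5; 18, 3, 3].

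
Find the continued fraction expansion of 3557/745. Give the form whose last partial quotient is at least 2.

[4; 1, 3, 2, 3, 3, 7]

3557 = 4*745 + 577
745 = 1*577 + 168
577 = 3*168 + 73
168 = 2*73 + 22
73 = 3*22 + 7
22 = 3*7 + 1
7 = 7*1 + 0  (stop)
So 3557/745 = [4; 1, 3, 2, 3, 3, 7].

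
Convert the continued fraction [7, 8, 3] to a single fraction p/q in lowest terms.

178/25

Using pₖ = aₖpₖ₋₁ + pₖ₋₂ and qₖ = aₖqₖ₋₁ + qₖ₋₂:
  k=0: a=7, p=7, q=1
  k=1: a=8, p=57, q=8
  k=2: a=3, p=178, q=25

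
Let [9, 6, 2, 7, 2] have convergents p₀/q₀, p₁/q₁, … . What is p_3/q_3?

Using pₖ = aₖpₖ₋₁ + pₖ₋₂, qₖ = aₖqₖ₋₁ + qₖ₋₂ (with p₋₁=1, p₋₂=0, q₋₁=0, q₋₂=1):
  k=0: a=9, p=9, q=1
  k=1: a=6, p=55, q=6
  k=2: a=2, p=119, q=13
  k=3: a=7, p=888, q=97

888/97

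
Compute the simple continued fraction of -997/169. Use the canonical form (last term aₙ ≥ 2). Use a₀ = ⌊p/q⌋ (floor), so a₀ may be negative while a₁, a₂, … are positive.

-997 = -6*169 + 17
169 = 9*17 + 16
17 = 1*16 + 1
16 = 16*1 + 0  (stop)
So -997/169 = [-6; 9, 1, 16].

[-6; 9, 1, 16]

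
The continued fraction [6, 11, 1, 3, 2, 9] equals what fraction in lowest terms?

Using pₖ = aₖpₖ₋₁ + pₖ₋₂ and qₖ = aₖqₖ₋₁ + qₖ₋₂:
  k=0: a=6, p=6, q=1
  k=1: a=11, p=67, q=11
  k=2: a=1, p=73, q=12
  k=3: a=3, p=286, q=47
  k=4: a=2, p=645, q=106
  k=5: a=9, p=6091, q=1001

6091/1001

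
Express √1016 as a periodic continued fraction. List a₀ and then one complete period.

[31; 1, 6, 1, 62]

a₀ = ⌊√1016⌋ = 31.
With m₀=0, d₀=1 and mₖ₊₁ = dₖaₖ − mₖ, dₖ₊₁ = (n − mₖ₊₁²)/dₖ, aₖ₊₁ = ⌊(a₀+mₖ₊₁)/dₖ₊₁⌋:
  k=1: m=31, d=55, a=1
  k=2: m=24, d=8, a=6
  k=3: m=24, d=55, a=1
  k=4: m=31, d=1, a=62
d=1 and a=2a₀=62 at k=4, so the next step gives (m, d) = (31, 55) again — its k=1 value — and the period has length 4.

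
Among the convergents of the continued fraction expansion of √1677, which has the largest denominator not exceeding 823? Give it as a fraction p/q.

32720/799

√1677 = [40; 1, 19, 2, 19, 1, 80, …] (period length 6).
Convergents:
  p_0/q_0 = 40/1
  p_1/q_1 = 41/1
  p_2/q_2 = 819/20
  p_3/q_3 = 1679/41
  p_4/q_4 = 32720/799
  p_5/q_5 = 34399/840
q_4 = 799 ≤ 823 < 840 = q_5, so the answer is 32720/799.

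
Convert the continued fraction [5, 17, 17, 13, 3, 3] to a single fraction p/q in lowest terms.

195971/38740

Fold from the inside: start with 3/1.
  3 + 1/3 = 10/3
  13 + 3/10 = 133/10
  17 + 10/133 = 2271/133
  17 + 133/2271 = 38740/2271
  5 + 2271/38740 = 195971/38740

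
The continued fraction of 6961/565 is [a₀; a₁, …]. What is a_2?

6961 = 12·565 + 181   →  a_0 = 12
565 = 3·181 + 22   →  a_1 = 3
181 = 8·22 + 5   →  a_2 = 8

8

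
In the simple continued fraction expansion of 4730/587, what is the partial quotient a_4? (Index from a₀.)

4730 = 8·587 + 34   →  a_0 = 8
587 = 17·34 + 9   →  a_1 = 17
34 = 3·9 + 7   →  a_2 = 3
9 = 1·7 + 2   →  a_3 = 1
7 = 3·2 + 1   →  a_4 = 3

3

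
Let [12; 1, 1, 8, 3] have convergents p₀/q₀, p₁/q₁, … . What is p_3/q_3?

Using pₖ = aₖpₖ₋₁ + pₖ₋₂, qₖ = aₖqₖ₋₁ + qₖ₋₂ (with p₋₁=1, p₋₂=0, q₋₁=0, q₋₂=1):
  k=0: a=12, p=12, q=1
  k=1: a=1, p=13, q=1
  k=2: a=1, p=25, q=2
  k=3: a=8, p=213, q=17

213/17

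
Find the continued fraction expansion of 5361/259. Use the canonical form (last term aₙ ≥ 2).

5361 = 20*259 + 181
259 = 1*181 + 78
181 = 2*78 + 25
78 = 3*25 + 3
25 = 8*3 + 1
3 = 3*1 + 0  (stop)
So 5361/259 = [20; 1, 2, 3, 8, 3].

[20; 1, 2, 3, 8, 3]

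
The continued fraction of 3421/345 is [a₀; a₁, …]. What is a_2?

3421 = 9·345 + 316   →  a_0 = 9
345 = 1·316 + 29   →  a_1 = 1
316 = 10·29 + 26   →  a_2 = 10

10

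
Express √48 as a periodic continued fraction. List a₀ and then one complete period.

[6; 1, 12]

a₀ = ⌊√48⌋ = 6.
With m₀=0, d₀=1 and mₖ₊₁ = dₖaₖ − mₖ, dₖ₊₁ = (n − mₖ₊₁²)/dₖ, aₖ₊₁ = ⌊(a₀+mₖ₊₁)/dₖ₊₁⌋:
  k=1: m=6, d=12, a=1
  k=2: m=6, d=1, a=12
d=1 and a=2a₀=12 at k=2, so the next step gives (m, d) = (6, 12) again — its k=1 value — and the period has length 2.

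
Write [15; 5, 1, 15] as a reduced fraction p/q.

1441/95

Using pₖ = aₖpₖ₋₁ + pₖ₋₂ and qₖ = aₖqₖ₋₁ + qₖ₋₂:
  k=0: a=15, p=15, q=1
  k=1: a=5, p=76, q=5
  k=2: a=1, p=91, q=6
  k=3: a=15, p=1441, q=95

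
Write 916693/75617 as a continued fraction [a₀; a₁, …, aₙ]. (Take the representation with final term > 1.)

[12; 8, 7, 8, 2, 9, 8]

916693 = 12*75617 + 9289
75617 = 8*9289 + 1305
9289 = 7*1305 + 154
1305 = 8*154 + 73
154 = 2*73 + 8
73 = 9*8 + 1
8 = 8*1 + 0  (stop)
So 916693/75617 = [12; 8, 7, 8, 2, 9, 8].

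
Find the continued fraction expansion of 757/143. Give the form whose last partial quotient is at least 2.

[5; 3, 2, 2, 8]

757 = 5×143 + 42
143 = 3×42 + 17
42 = 2×17 + 8
17 = 2×8 + 1
8 = 8×1 + 0  (stop)
So 757/143 = [5; 3, 2, 2, 8].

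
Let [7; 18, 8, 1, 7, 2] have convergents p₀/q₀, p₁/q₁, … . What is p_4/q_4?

9073/1286

Using pₖ = aₖpₖ₋₁ + pₖ₋₂, qₖ = aₖqₖ₋₁ + qₖ₋₂ (with p₋₁=1, p₋₂=0, q₋₁=0, q₋₂=1):
  k=0: a=7, p=7, q=1
  k=1: a=18, p=127, q=18
  k=2: a=8, p=1023, q=145
  k=3: a=1, p=1150, q=163
  k=4: a=7, p=9073, q=1286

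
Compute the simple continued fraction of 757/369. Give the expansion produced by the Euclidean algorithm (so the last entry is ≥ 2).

757 = 2*369 + 19
369 = 19*19 + 8
19 = 2*8 + 3
8 = 2*3 + 2
3 = 1*2 + 1
2 = 2*1 + 0  (stop)
So 757/369 = [2; 19, 2, 2, 1, 2].

[2; 19, 2, 2, 1, 2]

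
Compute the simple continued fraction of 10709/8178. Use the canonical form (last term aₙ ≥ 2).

[1; 3, 4, 3, 15, 1, 11]

10709 = 1×8178 + 2531
8178 = 3×2531 + 585
2531 = 4×585 + 191
585 = 3×191 + 12
191 = 15×12 + 11
12 = 1×11 + 1
11 = 11×1 + 0  (stop)
So 10709/8178 = [1; 3, 4, 3, 15, 1, 11].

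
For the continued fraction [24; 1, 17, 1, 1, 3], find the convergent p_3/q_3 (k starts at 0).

474/19

Using pₖ = aₖpₖ₋₁ + pₖ₋₂, qₖ = aₖqₖ₋₁ + qₖ₋₂ (with p₋₁=1, p₋₂=0, q₋₁=0, q₋₂=1):
  k=0: a=24, p=24, q=1
  k=1: a=1, p=25, q=1
  k=2: a=17, p=449, q=18
  k=3: a=1, p=474, q=19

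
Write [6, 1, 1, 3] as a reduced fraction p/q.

Fold from the inside: start with 3/1.
  1 + 1/3 = 4/3
  1 + 3/4 = 7/4
  6 + 4/7 = 46/7

46/7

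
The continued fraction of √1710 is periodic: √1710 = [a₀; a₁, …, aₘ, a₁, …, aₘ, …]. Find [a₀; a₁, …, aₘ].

[41; 2, 1, 5, 4, 5, 1, 2, 82]

a₀ = ⌊√1710⌋ = 41.
With m₀=0, d₀=1 and mₖ₊₁ = dₖaₖ − mₖ, dₖ₊₁ = (n − mₖ₊₁²)/dₖ, aₖ₊₁ = ⌊(a₀+mₖ₊₁)/dₖ₊₁⌋:
  k=1: m=41, d=29, a=2
  k=2: m=17, d=49, a=1
  k=3: m=32, d=14, a=5
  k=4: m=38, d=19, a=4
  k=5: m=38, d=14, a=5
  k=6: m=32, d=49, a=1
  k=7: m=17, d=29, a=2
  k=8: m=41, d=1, a=82
d=1 and a=2a₀=82 at k=8, so the next step gives (m, d) = (41, 29) again — its k=1 value — and the period has length 8.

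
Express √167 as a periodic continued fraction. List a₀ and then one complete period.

a₀ = ⌊√167⌋ = 12.

[12; 1, 11, 1, 24]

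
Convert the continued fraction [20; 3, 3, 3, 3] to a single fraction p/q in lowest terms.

Fold from the inside: start with 3/1.
  3 + 1/3 = 10/3
  3 + 3/10 = 33/10
  3 + 10/33 = 109/33
  20 + 33/109 = 2213/109

2213/109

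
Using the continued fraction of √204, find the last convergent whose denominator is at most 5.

√204 = [14; 3, 1, 1, 6, 1, 1, 3, 28, …] (period length 8).
Convergents:
  p_0/q_0 = 14/1
  p_1/q_1 = 43/3
  p_2/q_2 = 57/4
  p_3/q_3 = 100/7
q_2 = 4 ≤ 5 < 7 = q_3, so the answer is 57/4.

57/4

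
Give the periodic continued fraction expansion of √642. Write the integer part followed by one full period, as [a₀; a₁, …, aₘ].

a₀ = ⌊√642⌋ = 25.
With m₀=0, d₀=1 and mₖ₊₁ = dₖaₖ − mₖ, dₖ₊₁ = (n − mₖ₊₁²)/dₖ, aₖ₊₁ = ⌊(a₀+mₖ₊₁)/dₖ₊₁⌋:
  k=1: m=25, d=17, a=2
  k=2: m=9, d=33, a=1
  k=3: m=24, d=2, a=24
  k=4: m=24, d=33, a=1
  k=5: m=9, d=17, a=2
  k=6: m=25, d=1, a=50
d=1 and a=2a₀=50 at k=6, so the next step gives (m, d) = (25, 17) again — its k=1 value — and the period has length 6.

[25; 2, 1, 24, 1, 2, 50]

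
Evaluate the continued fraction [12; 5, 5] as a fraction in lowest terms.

Using pₖ = aₖpₖ₋₁ + pₖ₋₂ and qₖ = aₖqₖ₋₁ + qₖ₋₂:
  k=0: a=12, p=12, q=1
  k=1: a=5, p=61, q=5
  k=2: a=5, p=317, q=26

317/26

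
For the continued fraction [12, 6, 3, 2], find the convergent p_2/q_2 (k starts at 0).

Using pₖ = aₖpₖ₋₁ + pₖ₋₂, qₖ = aₖqₖ₋₁ + qₖ₋₂ (with p₋₁=1, p₋₂=0, q₋₁=0, q₋₂=1):
  k=0: a=12, p=12, q=1
  k=1: a=6, p=73, q=6
  k=2: a=3, p=231, q=19

231/19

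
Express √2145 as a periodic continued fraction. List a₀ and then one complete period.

a₀ = ⌊√2145⌋ = 46.
With m₀=0, d₀=1 and mₖ₊₁ = dₖaₖ − mₖ, dₖ₊₁ = (n − mₖ₊₁²)/dₖ, aₖ₊₁ = ⌊(a₀+mₖ₊₁)/dₖ₊₁⌋:
  k=1: m=46, d=29, a=3
  k=2: m=41, d=16, a=5
  k=3: m=39, d=39, a=2
  k=4: m=39, d=16, a=5
  k=5: m=41, d=29, a=3
  k=6: m=46, d=1, a=92
d=1 and a=2a₀=92 at k=6, so the next step gives (m, d) = (46, 29) again — its k=1 value — and the period has length 6.

[46; 3, 5, 2, 5, 3, 92]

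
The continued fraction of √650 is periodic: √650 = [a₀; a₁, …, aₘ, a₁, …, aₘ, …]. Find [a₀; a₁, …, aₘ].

a₀ = ⌊√650⌋ = 25.
With m₀=0, d₀=1 and mₖ₊₁ = dₖaₖ − mₖ, dₖ₊₁ = (n − mₖ₊₁²)/dₖ, aₖ₊₁ = ⌊(a₀+mₖ₊₁)/dₖ₊₁⌋:
  k=1: m=25, d=25, a=2
  k=2: m=25, d=1, a=50
d=1 and a=2a₀=50 at k=2, so the next step gives (m, d) = (25, 25) again — its k=1 value — and the period has length 2.

[25; 2, 50]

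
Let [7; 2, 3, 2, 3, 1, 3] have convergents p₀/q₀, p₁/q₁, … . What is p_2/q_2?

Using pₖ = aₖpₖ₋₁ + pₖ₋₂, qₖ = aₖqₖ₋₁ + qₖ₋₂ (with p₋₁=1, p₋₂=0, q₋₁=0, q₋₂=1):
  k=0: a=7, p=7, q=1
  k=1: a=2, p=15, q=2
  k=2: a=3, p=52, q=7

52/7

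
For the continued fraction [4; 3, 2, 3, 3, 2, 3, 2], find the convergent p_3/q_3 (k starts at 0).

Using pₖ = aₖpₖ₋₁ + pₖ₋₂, qₖ = aₖqₖ₋₁ + qₖ₋₂ (with p₋₁=1, p₋₂=0, q₋₁=0, q₋₂=1):
  k=0: a=4, p=4, q=1
  k=1: a=3, p=13, q=3
  k=2: a=2, p=30, q=7
  k=3: a=3, p=103, q=24

103/24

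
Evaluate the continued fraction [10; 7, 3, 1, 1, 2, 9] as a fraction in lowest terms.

Using pₖ = aₖpₖ₋₁ + pₖ₋₂ and qₖ = aₖqₖ₋₁ + qₖ₋₂:
  k=0: a=10, p=10, q=1
  k=1: a=7, p=71, q=7
  k=2: a=3, p=223, q=22
  k=3: a=1, p=294, q=29
  k=4: a=1, p=517, q=51
  k=5: a=2, p=1328, q=131
  k=6: a=9, p=12469, q=1230

12469/1230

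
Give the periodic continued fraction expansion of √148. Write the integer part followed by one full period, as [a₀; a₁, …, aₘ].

a₀ = ⌊√148⌋ = 12.
With m₀=0, d₀=1 and mₖ₊₁ = dₖaₖ − mₖ, dₖ₊₁ = (n − mₖ₊₁²)/dₖ, aₖ₊₁ = ⌊(a₀+mₖ₊₁)/dₖ₊₁⌋:
  k=1: m=12, d=4, a=6
  k=2: m=12, d=1, a=24
d=1 and a=2a₀=24 at k=2, so the next step gives (m, d) = (12, 4) again — its k=1 value — and the period has length 2.

[12; 6, 24]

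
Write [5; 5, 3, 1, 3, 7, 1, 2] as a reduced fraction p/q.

Fold from the inside: start with 2/1.
  1 + 1/2 = 3/2
  7 + 2/3 = 23/3
  3 + 3/23 = 72/23
  1 + 23/72 = 95/72
  3 + 72/95 = 357/95
  5 + 95/357 = 1880/357
  5 + 357/1880 = 9757/1880

9757/1880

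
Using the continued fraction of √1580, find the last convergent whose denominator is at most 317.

√1580 = [39; 1, 2, 1, 78, …] (period length 4).
Convergents:
  p_0/q_0 = 39/1
  p_1/q_1 = 40/1
  p_2/q_2 = 119/3
  p_3/q_3 = 159/4
  p_4/q_4 = 12521/315
  p_5/q_5 = 12680/319
q_4 = 315 ≤ 317 < 319 = q_5, so the answer is 12521/315.

12521/315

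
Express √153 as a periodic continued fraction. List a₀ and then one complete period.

a₀ = ⌊√153⌋ = 12.
With m₀=0, d₀=1 and mₖ₊₁ = dₖaₖ − mₖ, dₖ₊₁ = (n − mₖ₊₁²)/dₖ, aₖ₊₁ = ⌊(a₀+mₖ₊₁)/dₖ₊₁⌋:
  k=1: m=12, d=9, a=2
  k=2: m=6, d=13, a=1
  k=3: m=7, d=8, a=2
  k=4: m=9, d=9, a=2
  k=5: m=9, d=8, a=2
  k=6: m=7, d=13, a=1
  k=7: m=6, d=9, a=2
  k=8: m=12, d=1, a=24
d=1 and a=2a₀=24 at k=8, so the next step gives (m, d) = (12, 9) again — its k=1 value — and the period has length 8.

[12; 2, 1, 2, 2, 2, 1, 2, 24]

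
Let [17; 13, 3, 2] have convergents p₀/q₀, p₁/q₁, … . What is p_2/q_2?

683/40

Using pₖ = aₖpₖ₋₁ + pₖ₋₂, qₖ = aₖqₖ₋₁ + qₖ₋₂ (with p₋₁=1, p₋₂=0, q₋₁=0, q₋₂=1):
  k=0: a=17, p=17, q=1
  k=1: a=13, p=222, q=13
  k=2: a=3, p=683, q=40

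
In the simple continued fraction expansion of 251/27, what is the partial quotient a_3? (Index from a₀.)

1

251 = 9·27 + 8   →  a_0 = 9
27 = 3·8 + 3   →  a_1 = 3
8 = 2·3 + 2   →  a_2 = 2
3 = 1·2 + 1   →  a_3 = 1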